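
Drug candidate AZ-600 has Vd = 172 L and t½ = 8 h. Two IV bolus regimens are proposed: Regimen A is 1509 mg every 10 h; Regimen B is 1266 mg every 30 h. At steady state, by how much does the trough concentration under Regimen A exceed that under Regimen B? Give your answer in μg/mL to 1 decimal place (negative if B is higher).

5.8 μg/mL

Regimen A: f = (1/2)^(10/8) ≈ 0.4204; Cmin,ss = (1509/172)·f/(1−f) ≈ 6.363 μg/mL.
Regimen B: f = (1/2)^(30/8) ≈ 0.0743; Cmin,ss = (1266/172)·f/(1−f) ≈ 0.591 μg/mL.
Difference ≈ 6.363 − 0.591 ≈ 5.772 μg/mL.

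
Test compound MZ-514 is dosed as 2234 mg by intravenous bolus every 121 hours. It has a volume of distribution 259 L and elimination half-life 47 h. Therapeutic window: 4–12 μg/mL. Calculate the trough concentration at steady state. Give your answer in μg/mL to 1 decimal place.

k = ln2/t½ = ln2/47 ≈ 0.014748 h⁻¹; fraction remaining f = e^(−kτ) = e^(−0.014748×121) ≈ 0.1679.
Each bolus raises the concentration by D/Vd = 2234/259 ≈ 8.625 μg/mL.
Steady-state trough Cmin,ss = C₀·f/(1−f) ≈ 8.625 × 0.1679/0.8321 ≈ 1.740 μg/mL.
Trough 1.7 μg/mL vs MEC 4 μg/mL: subtherapeutic.

1.7 μg/mL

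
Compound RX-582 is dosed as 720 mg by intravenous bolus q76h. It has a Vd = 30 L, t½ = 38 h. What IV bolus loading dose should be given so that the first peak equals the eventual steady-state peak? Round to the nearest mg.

f = (1/2)^(76/38) ≈ 0.250000; accumulation ratio R = 1/(1−f) ≈ 1.33333.
Loading dose to hit Cmax,ss on first dose: D_load = D_maint·R ≈ 720 × 1.33333 ≈ 960.00 mg.

960 mg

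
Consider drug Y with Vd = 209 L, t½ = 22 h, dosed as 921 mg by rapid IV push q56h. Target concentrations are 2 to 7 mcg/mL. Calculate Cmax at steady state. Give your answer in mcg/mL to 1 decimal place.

τ/t½ = 56/22 ≈ 2.5455, so fraction remaining f = (1/2)^(56/22) ≈ 0.1713.
At steady state, accumulation factor R = 1/(1 − e^(−kτ)) ≈ 1.2067.
Single-dose peak C₀ = D/Vd = 921/209 ≈ 4.407 mcg/mL.
Steady-state peak Cmax,ss = C₀·R ≈ 4.407 × 1.2067 ≈ 5.318 mcg/mL.
Peak 5.3 mcg/mL vs MTC 7 mcg/mL: below toxic threshold.

5.3 mcg/mL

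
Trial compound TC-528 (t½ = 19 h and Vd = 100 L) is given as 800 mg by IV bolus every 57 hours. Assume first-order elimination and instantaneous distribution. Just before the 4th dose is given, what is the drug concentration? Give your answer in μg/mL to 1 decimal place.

1.1 μg/mL

f = (1/2)^(τ/t½) = (1/2)^(57/19) ≈ 0.1250.
C₀ = D/Vd = 800/100 ≈ 8.000 μg/mL.
Before the 4th dose, 3 doses have been given. Superposition: Cmin = C₀·(f + f² + … + f^3).
≈ 8.000 × (0.1250 + 0.0156 + 0.0020) ≈ 8.000 × 0.1426 ≈ 1.141 μg/mL.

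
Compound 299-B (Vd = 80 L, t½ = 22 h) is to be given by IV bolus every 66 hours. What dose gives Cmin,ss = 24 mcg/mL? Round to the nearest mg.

13440 mg

τ/t½ = 66/22 ≈ 3, so f = (1/2)^(66/22) ≈ 0.125000.
Cmin,ss = (D/Vd)·f/(1−f), so D = Cmin,ss·Vd·(1−f)/f.
D = 24 × 80 × (1−f)/f ≈ 24 × 80 × 7.00000 ≈ 13440.00 mg.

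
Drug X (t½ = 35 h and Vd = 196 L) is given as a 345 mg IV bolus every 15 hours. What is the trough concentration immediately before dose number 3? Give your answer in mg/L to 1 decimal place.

2.3 mg/L

f = (1/2)^(τ/t½) = (1/2)^(15/35) ≈ 0.7430.
C₀ = D/Vd = 345/196 ≈ 1.760 mg/L.
Before the 3rd dose, 2 doses have been given. Superposition: Cmin = C₀·(f + f²).
≈ 1.760 × (0.7430 + 0.5520) ≈ 1.760 × 1.2950 ≈ 2.279 mg/L.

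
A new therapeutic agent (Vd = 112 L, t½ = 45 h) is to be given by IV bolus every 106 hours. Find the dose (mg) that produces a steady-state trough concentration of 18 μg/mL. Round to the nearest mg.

τ/t½ = 106/45 ≈ 2.3556, so f = (1/2)^(106/45) ≈ 0.195392.
Cmin,ss = (D/Vd)·f/(1−f), so D = Cmin,ss·Vd·(1−f)/f.
D = 18 × 112 × (1−f)/f ≈ 18 × 112 × 4.11792 ≈ 8301.73 mg.

8302 mg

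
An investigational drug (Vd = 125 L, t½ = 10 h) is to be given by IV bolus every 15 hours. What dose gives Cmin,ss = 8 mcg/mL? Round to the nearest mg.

1828 mg

τ/t½ = 15/10 ≈ 1.5, so f = (1/2)^(15/10) ≈ 0.353553.
Cmin,ss = (D/Vd)·f/(1−f), so D = Cmin,ss·Vd·(1−f)/f.
D = 8 × 125 × (1−f)/f ≈ 8 × 125 × 1.82843 ≈ 1828.43 mg.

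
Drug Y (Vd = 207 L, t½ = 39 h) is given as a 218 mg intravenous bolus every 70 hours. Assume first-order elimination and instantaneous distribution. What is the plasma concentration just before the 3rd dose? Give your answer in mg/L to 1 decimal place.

0.4 mg/L

f = (1/2)^(τ/t½) = (1/2)^(70/39) ≈ 0.2882.
C₀ = D/Vd = 218/207 ≈ 1.053 mg/L.
Before the 3rd dose, 2 doses have been given. Superposition: Cmin = C₀·(f + f²).
≈ 1.053 × (0.2882 + 0.0831) ≈ 1.053 × 0.3713 ≈ 0.391 mg/L.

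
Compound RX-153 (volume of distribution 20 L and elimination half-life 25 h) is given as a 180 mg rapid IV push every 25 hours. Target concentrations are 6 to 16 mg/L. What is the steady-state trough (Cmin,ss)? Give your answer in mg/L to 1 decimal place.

9.0 mg/L

τ = 25 h = 1 half-life, so f = (1/2)^1 = 0.5.
At steady state, R = 1/(1 − 0.5) = 2/1.
Single-dose peak C₀ = D/Vd = 180/20 = 9 mg/L.
Steady-state peak Cmax,ss = C₀·R = 9 × 2/1 ≈ 18.000 mg/L.
Steady-state trough Cmin,ss = Cmax,ss·f ≈ 18.000 × 0.5 ≈ 9.000 mg/L.
Trough 9.0 mg/L vs MEC 6 mg/L: adequate.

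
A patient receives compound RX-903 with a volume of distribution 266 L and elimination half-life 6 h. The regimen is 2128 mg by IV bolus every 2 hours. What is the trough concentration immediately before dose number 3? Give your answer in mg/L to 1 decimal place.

f = (1/2)^(τ/t½) = (1/2)^(2/6) ≈ 0.7937.
C₀ = D/Vd = 2128/266 ≈ 8.000 mg/L.
Before the 3rd dose, 2 doses have been given. Superposition: Cmin = C₀·(f + f²).
≈ 8.000 × (0.7937 + 0.6300) ≈ 8.000 × 1.4237 ≈ 11.390 mg/L.

11.4 mg/L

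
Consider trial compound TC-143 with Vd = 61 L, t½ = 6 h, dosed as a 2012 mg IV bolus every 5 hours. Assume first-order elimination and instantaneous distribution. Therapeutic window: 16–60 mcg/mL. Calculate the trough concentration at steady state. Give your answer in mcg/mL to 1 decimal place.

Over one 5-h interval, 5/6 ≈ 0.83333 half-lives elapse, leaving f ≈ 0.5612 of each dose.
Single-dose peak C₀ = D/Vd = 2012/61 ≈ 32.984 mcg/mL.
Steady-state trough Cmin,ss = C₀·f/(1−f) ≈ 32.984 × 0.5612/0.4388 ≈ 42.185 mcg/mL.
Trough 42.2 mcg/mL vs MEC 16 mcg/mL: adequate.

42.2 mcg/mL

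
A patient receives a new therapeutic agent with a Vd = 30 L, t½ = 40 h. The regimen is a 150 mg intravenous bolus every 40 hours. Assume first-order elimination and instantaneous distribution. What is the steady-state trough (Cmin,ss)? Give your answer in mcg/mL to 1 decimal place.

The dosing interval is 1 half-life, so f = 2^(−1) = 0.5.
Accumulation ratio R = 1/(1 − f) = 1/0.5 = 2/1.
Single-dose peak C₀ = D/Vd = 150/30 = 5 mcg/mL.
Steady-state peak Cmax,ss = C₀·R = 5 × 2/1 ≈ 10.000 mcg/mL.
Steady-state trough Cmin,ss = Cmax,ss·f ≈ 10.000 × 0.5 ≈ 5.000 mcg/mL.

5.0 mcg/mL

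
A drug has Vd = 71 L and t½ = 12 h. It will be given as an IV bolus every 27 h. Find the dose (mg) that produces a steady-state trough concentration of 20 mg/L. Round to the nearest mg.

τ/t½ = 27/12 ≈ 2.25, so f = (1/2)^(27/12) ≈ 0.210224.
Cmin,ss = (D/Vd)·f/(1−f), so D = Cmin,ss·Vd·(1−f)/f.
D = 20 × 71 × (1−f)/f ≈ 20 × 71 × 3.75683 ≈ 5334.70 mg.

5335 mg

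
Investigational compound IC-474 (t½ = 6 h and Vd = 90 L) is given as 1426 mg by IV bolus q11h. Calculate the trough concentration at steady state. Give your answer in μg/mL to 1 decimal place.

Over one 11-h interval, 11/6 ≈ 1.8333 half-lives elapse, leaving f ≈ 0.2806 of each dose.
Accumulation ratio R = 1/(1 − f) ≈ 1/0.7194 ≈ 1.3900.
Each bolus raises the concentration by D/Vd = 1426/90 ≈ 15.844 μg/mL.
Cmax,ss = C₀/(1 − f) ≈ 15.844/0.7194 ≈ 22.024 μg/mL.
One interval later, Cmin,ss = Cmax,ss·e^(−kτ) ≈ 22.024 × 0.2806 ≈ 6.180 μg/mL.

6.2 μg/mL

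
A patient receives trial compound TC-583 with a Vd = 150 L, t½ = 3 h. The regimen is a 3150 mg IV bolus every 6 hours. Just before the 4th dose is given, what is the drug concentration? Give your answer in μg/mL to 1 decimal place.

6.9 μg/mL

f = (1/2)^(τ/t½) = (1/2)^(6/3) ≈ 0.2500.
C₀ = D/Vd = 3150/150 ≈ 21.000 μg/mL.
Before the 4th dose, 3 doses have been given. Superposition: Cmin = C₀·(f + f² + … + f^3).
≈ 21.000 × (0.2500 + 0.0625 + 0.0156) ≈ 21.000 × 0.3281 ≈ 6.890 μg/mL.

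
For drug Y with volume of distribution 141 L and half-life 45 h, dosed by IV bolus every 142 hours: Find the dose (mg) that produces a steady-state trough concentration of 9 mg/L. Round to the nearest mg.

τ/t½ = 142/45 ≈ 3.1556, so f = (1/2)^(142/45) ≈ 0.112223.
Cmin,ss = (D/Vd)·f/(1−f), so D = Cmin,ss·Vd·(1−f)/f.
D = 9 × 141 × (1−f)/f ≈ 9 × 141 × 7.91083 ≈ 10038.84 mg.

10039 mg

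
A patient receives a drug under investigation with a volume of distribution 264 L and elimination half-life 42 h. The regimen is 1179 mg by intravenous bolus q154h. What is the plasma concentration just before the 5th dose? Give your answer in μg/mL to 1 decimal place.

0.4 μg/mL

f = (1/2)^(τ/t½) = (1/2)^(154/42) ≈ 0.0787.
C₀ = D/Vd = 1179/264 ≈ 4.466 μg/mL.
Before the 5th dose, 4 doses have been given. Superposition: Cmin = C₀·(f + f² + … + f^4).
≈ 4.466 × (0.0787 + 0.0062 + 0.0005 + 0.0000) ≈ 4.466 × 0.0854 ≈ 0.381 μg/mL.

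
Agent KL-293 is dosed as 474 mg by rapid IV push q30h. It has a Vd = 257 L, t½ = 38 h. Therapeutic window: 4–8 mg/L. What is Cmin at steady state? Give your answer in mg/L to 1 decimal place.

Over one 30-h interval, 30/38 ≈ 0.78947 half-lives elapse, leaving f ≈ 0.5786 of each dose.
At steady state, accumulation factor R = 1/(1 − e^(−kτ)) ≈ 2.3730.
Each bolus raises the concentration by D/Vd = 474/257 ≈ 1.844 mg/L.
Cmax,ss = C₀/(1 − f) ≈ 1.844/0.4214 ≈ 4.376 mg/L.
Steady-state trough Cmin,ss = Cmax,ss·f ≈ 4.376 × 0.5786 ≈ 2.532 mg/L.
Trough 2.5 mg/L vs MEC 4 mg/L: subtherapeutic.

2.5 mg/L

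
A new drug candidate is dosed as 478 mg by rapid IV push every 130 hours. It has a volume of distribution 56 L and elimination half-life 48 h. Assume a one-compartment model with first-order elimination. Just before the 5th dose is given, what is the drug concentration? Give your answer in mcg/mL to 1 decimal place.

f = (1/2)^(τ/t½) = (1/2)^(130/48) ≈ 0.1530.
C₀ = D/Vd = 478/56 ≈ 8.536 mcg/mL.
Before the 5th dose, 4 doses have been given. Superposition: Cmin = C₀·(f + f² + … + f^4).
≈ 8.536 × (0.1530 + 0.0234 + 0.0036 + 0.0005) ≈ 8.536 × 0.1805 ≈ 1.541 mcg/mL.

1.5 mcg/mL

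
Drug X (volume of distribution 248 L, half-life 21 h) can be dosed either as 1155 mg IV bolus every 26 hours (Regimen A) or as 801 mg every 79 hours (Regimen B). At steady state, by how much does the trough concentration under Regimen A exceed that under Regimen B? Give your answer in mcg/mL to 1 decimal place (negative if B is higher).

Regimen A: f = (1/2)^(26/21) ≈ 0.4239; Cmin,ss = (1155/248)·f/(1−f) ≈ 3.427 mcg/mL.
Regimen B: f = (1/2)^(79/21) ≈ 0.0737; Cmin,ss = (801/248)·f/(1−f) ≈ 0.257 mcg/mL.
Difference ≈ 3.427 − 0.257 ≈ 3.170 mcg/mL.

3.2 mcg/mL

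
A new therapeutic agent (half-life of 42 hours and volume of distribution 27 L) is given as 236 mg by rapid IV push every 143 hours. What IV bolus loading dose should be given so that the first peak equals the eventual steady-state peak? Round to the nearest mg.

f = (1/2)^(143/42) ≈ 0.094420; accumulation ratio R = 1/(1−f) ≈ 1.10426.
Loading dose to hit Cmax,ss on first dose: D_load = D_maint·R ≈ 236 × 1.10426 ≈ 260.61 mg.

261 mg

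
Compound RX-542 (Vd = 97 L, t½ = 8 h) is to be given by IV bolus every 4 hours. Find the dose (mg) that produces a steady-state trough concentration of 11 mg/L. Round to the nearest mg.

442 mg

τ/t½ = 4/8 ≈ 0.5, so f = (1/2)^(4/8) ≈ 0.707107.
Cmin,ss = (D/Vd)·f/(1−f), so D = Cmin,ss·Vd·(1−f)/f.
D = 11 × 97 × (1−f)/f ≈ 11 × 97 × 0.41421 ≈ 441.96 mg.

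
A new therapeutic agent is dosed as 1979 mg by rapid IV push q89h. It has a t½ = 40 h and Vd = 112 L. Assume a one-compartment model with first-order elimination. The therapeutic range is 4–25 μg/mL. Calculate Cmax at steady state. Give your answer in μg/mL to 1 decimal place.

22.5 μg/mL

Over one 89-h interval, 89/40 ≈ 2.225 half-lives elapse, leaving f ≈ 0.2139 of each dose.
At steady state, accumulation factor R = 1/(1 − e^(−kτ)) ≈ 1.2721.
Single-dose peak C₀ = D/Vd = 1979/112 ≈ 17.670 μg/mL.
Steady-state peak Cmax,ss = C₀·R ≈ 17.670 × 1.2721 ≈ 22.478 μg/mL.
Peak 22.5 μg/mL vs MTC 25 μg/mL: below toxic threshold.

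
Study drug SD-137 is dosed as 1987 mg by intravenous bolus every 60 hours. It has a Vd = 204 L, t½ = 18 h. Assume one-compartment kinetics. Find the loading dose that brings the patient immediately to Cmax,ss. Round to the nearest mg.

2206 mg

f = (1/2)^(60/18) ≈ 0.099213; accumulation ratio R = 1/(1−f) ≈ 1.11014.
Loading dose to hit Cmax,ss on first dose: D_load = D_maint·R ≈ 1987 × 1.11014 ≈ 2205.85 mg.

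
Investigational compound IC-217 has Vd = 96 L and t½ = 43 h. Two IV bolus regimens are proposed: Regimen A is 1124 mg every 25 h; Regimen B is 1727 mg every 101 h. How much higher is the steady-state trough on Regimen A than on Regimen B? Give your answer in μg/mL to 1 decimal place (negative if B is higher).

Regimen A: f = (1/2)^(25/43) ≈ 0.6683; Cmin,ss = (1124/96)·f/(1−f) ≈ 23.590 μg/mL.
Regimen B: f = (1/2)^(101/43) ≈ 0.1963; Cmin,ss = (1727/96)·f/(1−f) ≈ 4.394 μg/mL.
Difference ≈ 23.590 − 4.394 ≈ 19.196 μg/mL.

19.2 μg/mL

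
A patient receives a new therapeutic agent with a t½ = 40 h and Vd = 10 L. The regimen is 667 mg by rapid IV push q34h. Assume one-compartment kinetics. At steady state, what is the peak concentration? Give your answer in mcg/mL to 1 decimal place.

149.8 mcg/mL

Over one 34-h interval, 34/40 ≈ 0.85 half-lives elapse, leaving f ≈ 0.5548 of each dose.
At steady state, accumulation factor R = 1/(1 − e^(−kτ)) ≈ 2.2462.
Each bolus raises the concentration by D/Vd = 667/10 ≈ 66.700 mcg/mL.
Cmax,ss = C₀/(1 − f) ≈ 66.700/0.4452 ≈ 149.820 mcg/mL.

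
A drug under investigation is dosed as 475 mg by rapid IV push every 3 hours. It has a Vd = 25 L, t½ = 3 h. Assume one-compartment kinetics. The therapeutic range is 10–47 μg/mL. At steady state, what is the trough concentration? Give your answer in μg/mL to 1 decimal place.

The dosing interval is 1 half-life, so f = 2^(−1) = 0.5.
Accumulation ratio R = 1/(1 − f) = 1/0.5 = 2/1.
Single-dose peak C₀ = D/Vd = 475/25 = 19 μg/mL.
Steady-state peak Cmax,ss = C₀·R = 19 × 2/1 ≈ 38.000 μg/mL.
Steady-state trough Cmin,ss = Cmax,ss·f ≈ 38.000 × 0.5 ≈ 19.000 μg/mL.
Trough 19.0 μg/mL vs MEC 10 μg/mL: adequate.

19.0 μg/mL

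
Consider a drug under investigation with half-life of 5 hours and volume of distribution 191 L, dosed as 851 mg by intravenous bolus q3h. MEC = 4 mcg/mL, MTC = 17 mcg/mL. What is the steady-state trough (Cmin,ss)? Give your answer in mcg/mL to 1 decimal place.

8.6 mcg/mL

k = ln2/t½ = ln2/5 ≈ 0.138629 h⁻¹; fraction remaining f = e^(−kτ) = e^(−0.138629×3) ≈ 0.6598.
Each bolus raises the concentration by D/Vd = 851/191 ≈ 4.455 mcg/mL.
Steady-state trough Cmin,ss = C₀·f/(1−f) ≈ 4.455 × 0.6598/0.3402 ≈ 8.640 mcg/mL.
Trough 8.6 mcg/mL vs MEC 4 mcg/mL: adequate.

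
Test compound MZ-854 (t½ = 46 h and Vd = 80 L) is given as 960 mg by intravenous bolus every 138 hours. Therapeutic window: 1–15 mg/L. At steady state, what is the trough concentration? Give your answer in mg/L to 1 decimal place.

τ = 138 h = 3 half-lives, so f = (1/2)^3 = 0.125.
Accumulation ratio R = 1/(1 − f) = 1/0.875 = 8/7.
Single-dose peak C₀ = D/Vd = 960/80 = 12 mg/L.
Steady-state peak Cmax,ss = C₀·R = 12 × 8/7 ≈ 13.714 mg/L.
Steady-state trough Cmin,ss = Cmax,ss·f ≈ 13.714 × 0.125 ≈ 1.714 mg/L.
Trough 1.7 mg/L vs MEC 1 mg/L: adequate.

1.7 mg/L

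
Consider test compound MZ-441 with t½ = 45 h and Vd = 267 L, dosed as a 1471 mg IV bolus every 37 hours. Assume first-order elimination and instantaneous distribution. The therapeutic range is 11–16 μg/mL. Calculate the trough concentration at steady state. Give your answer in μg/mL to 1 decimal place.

k = ln2/t½ = ln2/45 ≈ 0.015403 h⁻¹; fraction remaining f = e^(−kτ) = e^(−0.015403×37) ≈ 0.5656.
Accumulation ratio R = 1/(1 − f) ≈ 1/0.4344 ≈ 2.3020.
Single-dose peak C₀ = D/Vd = 1471/267 ≈ 5.509 μg/mL.
Cmax,ss = C₀/(1 − f) ≈ 5.509/0.4344 ≈ 12.682 μg/mL.
One interval later, Cmin,ss = Cmax,ss·e^(−kτ) ≈ 12.682 × 0.5656 ≈ 7.173 μg/mL.
Trough 7.2 μg/mL vs MEC 11 μg/mL: subtherapeutic.

7.2 μg/mL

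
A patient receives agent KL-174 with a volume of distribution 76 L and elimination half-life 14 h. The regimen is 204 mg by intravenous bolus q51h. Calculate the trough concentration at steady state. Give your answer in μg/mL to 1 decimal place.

Over one 51-h interval, 51/14 ≈ 3.6429 half-lives elapse, leaving f ≈ 0.0801 of each dose.
Accumulation ratio R = 1/(1 − f) ≈ 1/0.9199 ≈ 1.0871.
Each bolus raises the concentration by D/Vd = 204/76 ≈ 2.684 μg/mL.
Cmax,ss = C₀/(1 − f) ≈ 2.684/0.9199 ≈ 2.918 μg/mL.
Steady-state trough Cmin,ss = Cmax,ss·f ≈ 2.918 × 0.0801 ≈ 0.234 μg/mL.

0.2 μg/mL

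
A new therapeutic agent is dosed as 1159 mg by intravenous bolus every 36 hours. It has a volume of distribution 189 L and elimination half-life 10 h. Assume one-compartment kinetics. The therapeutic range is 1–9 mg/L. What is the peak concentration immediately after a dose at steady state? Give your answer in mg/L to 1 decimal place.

k = ln2/t½ = ln2/10 ≈ 0.069315 h⁻¹; fraction remaining f = e^(−kτ) = e^(−0.069315×36) ≈ 0.0825.
Accumulation ratio R = 1/(1 − f) ≈ 1/0.9175 ≈ 1.0899.
Single-dose peak C₀ = D/Vd = 1159/189 ≈ 6.132 mg/L.
Steady-state peak Cmax,ss = C₀·R ≈ 6.132 × 1.0899 ≈ 6.683 mg/L.
Peak 6.7 mg/L vs MTC 9 mg/L: below toxic threshold.

6.7 mg/L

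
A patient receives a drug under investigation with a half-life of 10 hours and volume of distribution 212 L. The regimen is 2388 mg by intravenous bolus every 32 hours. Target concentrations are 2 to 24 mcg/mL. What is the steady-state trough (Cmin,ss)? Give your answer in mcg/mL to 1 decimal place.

1.4 mcg/mL

τ/t½ = 32/10 ≈ 3.2, so fraction remaining f = (1/2)^(32/10) ≈ 0.1088.
Single-dose peak C₀ = D/Vd = 2388/212 ≈ 11.264 mcg/mL.
Steady-state trough Cmin,ss = C₀·f/(1−f) ≈ 11.264 × 0.1088/0.8912 ≈ 1.375 mcg/mL.
Trough 1.4 mcg/mL vs MEC 2 mcg/mL: subtherapeutic.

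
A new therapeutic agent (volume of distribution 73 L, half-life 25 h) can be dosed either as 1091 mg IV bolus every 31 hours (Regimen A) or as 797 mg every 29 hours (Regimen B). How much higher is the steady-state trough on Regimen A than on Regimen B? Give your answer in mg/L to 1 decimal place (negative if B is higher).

2.1 mg/L

Regimen A: f = (1/2)^(31/25) ≈ 0.4234; Cmin,ss = (1091/73)·f/(1−f) ≈ 10.974 mg/L.
Regimen B: f = (1/2)^(29/25) ≈ 0.4475; Cmin,ss = (797/73)·f/(1−f) ≈ 8.843 mg/L.
Difference ≈ 10.974 − 8.843 ≈ 2.131 mg/L.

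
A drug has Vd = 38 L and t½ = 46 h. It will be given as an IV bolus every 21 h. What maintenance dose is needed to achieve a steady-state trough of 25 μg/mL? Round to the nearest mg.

354 mg

τ/t½ = 21/46 ≈ 0.45652, so f = (1/2)^(21/46) ≈ 0.728741.
Cmin,ss = (D/Vd)·f/(1−f), so D = Cmin,ss·Vd·(1−f)/f.
D = 25 × 38 × (1−f)/f ≈ 25 × 38 × 0.37223 ≈ 353.62 mg.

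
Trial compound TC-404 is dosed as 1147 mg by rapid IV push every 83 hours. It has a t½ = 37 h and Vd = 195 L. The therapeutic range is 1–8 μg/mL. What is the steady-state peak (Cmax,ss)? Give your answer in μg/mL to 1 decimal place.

τ/t½ = 83/37 ≈ 2.2432, so fraction remaining f = (1/2)^(83/37) ≈ 0.2112.
At steady state, accumulation factor R = 1/(1 − e^(−kτ)) ≈ 1.2677.
Single-dose peak C₀ = D/Vd = 1147/195 ≈ 5.882 μg/mL.
Cmax,ss = C₀/(1 − f) ≈ 5.882/0.7888 ≈ 7.457 μg/mL.
Peak 7.5 μg/mL vs MTC 8 μg/mL: below toxic threshold.

7.5 μg/mL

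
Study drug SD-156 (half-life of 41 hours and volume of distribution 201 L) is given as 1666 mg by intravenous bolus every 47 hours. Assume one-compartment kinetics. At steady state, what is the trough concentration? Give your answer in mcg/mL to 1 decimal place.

Over one 47-h interval, 47/41 ≈ 1.1463 half-lives elapse, leaving f ≈ 0.4518 of each dose.
Single-dose peak C₀ = D/Vd = 1666/201 ≈ 8.289 mcg/mL.
Steady-state trough Cmin,ss = C₀·f/(1−f) ≈ 8.289 × 0.4518/0.5482 ≈ 6.831 mcg/mL.

6.8 mcg/mL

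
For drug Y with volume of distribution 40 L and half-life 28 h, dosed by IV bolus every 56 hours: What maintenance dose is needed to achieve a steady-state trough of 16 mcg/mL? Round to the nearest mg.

1920 mg

τ/t½ = 56/28 ≈ 2, so f = (1/2)^(56/28) ≈ 0.250000.
Cmin,ss = (D/Vd)·f/(1−f), so D = Cmin,ss·Vd·(1−f)/f.
D = 16 × 40 × (1−f)/f ≈ 16 × 40 × 3.00000 ≈ 1920.00 mg.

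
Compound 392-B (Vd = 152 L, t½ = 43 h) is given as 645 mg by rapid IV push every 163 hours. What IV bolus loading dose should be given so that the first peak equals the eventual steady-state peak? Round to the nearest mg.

f = (1/2)^(163/43) ≈ 0.072258; accumulation ratio R = 1/(1−f) ≈ 1.07789.
Loading dose to hit Cmax,ss on first dose: D_load = D_maint·R ≈ 645 × 1.07789 ≈ 695.24 mg.

695 mg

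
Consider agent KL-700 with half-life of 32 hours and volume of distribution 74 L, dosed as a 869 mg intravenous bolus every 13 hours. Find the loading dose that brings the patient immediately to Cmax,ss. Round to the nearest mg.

f = (1/2)^(13/32) ≈ 0.754582; accumulation ratio R = 1/(1−f) ≈ 4.07468.
Loading dose to hit Cmax,ss on first dose: D_load = D_maint·R ≈ 869 × 4.07468 ≈ 3540.90 mg.

3541 mg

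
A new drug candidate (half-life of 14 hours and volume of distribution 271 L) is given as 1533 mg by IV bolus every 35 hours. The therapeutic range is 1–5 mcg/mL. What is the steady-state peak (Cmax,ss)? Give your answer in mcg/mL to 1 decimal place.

τ/t½ = 35/14 ≈ 2.5, so fraction remaining f = (1/2)^(35/14) ≈ 0.1768.
At steady state, accumulation factor R = 1/(1 − e^(−kτ)) ≈ 1.2148.
Each bolus raises the concentration by D/Vd = 1533/271 ≈ 5.657 mcg/mL.
Steady-state peak Cmax,ss = C₀·R ≈ 5.657 × 1.2148 ≈ 6.872 mcg/mL.
Peak 6.9 mcg/mL vs MTC 5 mcg/mL: exceeds toxic threshold.

6.9 mcg/mL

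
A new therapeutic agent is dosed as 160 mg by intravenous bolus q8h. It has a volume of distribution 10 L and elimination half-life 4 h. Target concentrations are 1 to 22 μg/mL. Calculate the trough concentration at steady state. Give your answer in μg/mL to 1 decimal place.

5.3 μg/mL

The dosing interval is 2 half-lives, so f = 2^(−2) = 0.25.
At steady state, R = 1/(1 − 0.25) = 4/3.
Single-dose peak C₀ = D/Vd = 160/10 = 16 μg/mL.
Steady-state peak Cmax,ss = C₀·R = 16 × 4/3 ≈ 21.333 μg/mL.
Steady-state trough Cmin,ss = Cmax,ss·f ≈ 21.333 × 0.25 ≈ 5.333 μg/mL.
Trough 5.3 μg/mL vs MEC 1 μg/mL: adequate.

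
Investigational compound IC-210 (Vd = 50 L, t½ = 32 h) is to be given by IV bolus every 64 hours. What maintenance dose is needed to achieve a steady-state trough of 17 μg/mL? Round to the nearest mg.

2550 mg

τ/t½ = 64/32 ≈ 2, so f = (1/2)^(64/32) ≈ 0.250000.
Cmin,ss = (D/Vd)·f/(1−f), so D = Cmin,ss·Vd·(1−f)/f.
D = 17 × 50 × (1−f)/f ≈ 17 × 50 × 3.00000 ≈ 2550.00 mg.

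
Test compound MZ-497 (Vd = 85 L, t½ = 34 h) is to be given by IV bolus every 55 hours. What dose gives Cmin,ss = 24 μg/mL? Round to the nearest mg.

4220 mg

τ/t½ = 55/34 ≈ 1.6176, so f = (1/2)^(55/34) ≈ 0.325866.
Cmin,ss = (D/Vd)·f/(1−f), so D = Cmin,ss·Vd·(1−f)/f.
D = 24 × 85 × (1−f)/f ≈ 24 × 85 × 2.06875 ≈ 4220.25 mg.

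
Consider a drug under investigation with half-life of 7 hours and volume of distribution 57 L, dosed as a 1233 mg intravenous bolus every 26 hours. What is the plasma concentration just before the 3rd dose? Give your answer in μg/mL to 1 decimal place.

f = (1/2)^(τ/t½) = (1/2)^(26/7) ≈ 0.0762.
C₀ = D/Vd = 1233/57 ≈ 21.632 μg/mL.
Before the 3rd dose, 2 doses have been given. Superposition: Cmin = C₀·(f + f²).
≈ 21.632 × (0.0762 + 0.0058) ≈ 21.632 × 0.0820 ≈ 1.774 μg/mL.

1.8 μg/mL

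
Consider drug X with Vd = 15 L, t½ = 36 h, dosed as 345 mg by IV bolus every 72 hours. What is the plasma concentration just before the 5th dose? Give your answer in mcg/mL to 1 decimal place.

7.6 mcg/mL

f = (1/2)^(τ/t½) = (1/2)^(72/36) ≈ 0.2500.
C₀ = D/Vd = 345/15 ≈ 23.000 mcg/mL.
Before the 5th dose, 4 doses have been given. Superposition: Cmin = C₀·(f + f² + … + f^4).
≈ 23.000 × (0.2500 + 0.0625 + 0.0156 + 0.0039) ≈ 23.000 × 0.3320 ≈ 7.636 mcg/mL.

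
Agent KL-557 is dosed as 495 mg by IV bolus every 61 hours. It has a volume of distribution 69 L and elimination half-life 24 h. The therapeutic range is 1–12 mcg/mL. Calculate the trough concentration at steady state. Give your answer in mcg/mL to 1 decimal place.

τ/t½ = 61/24 ≈ 2.5417, so fraction remaining f = (1/2)^(61/24) ≈ 0.1717.
At steady state, accumulation factor R = 1/(1 − e^(−kτ)) ≈ 1.2073.
Single-dose peak C₀ = D/Vd = 495/69 ≈ 7.174 mcg/mL.
Steady-state peak Cmax,ss = C₀·R ≈ 7.174 × 1.2073 ≈ 8.661 mcg/mL.
One interval later, Cmin,ss = Cmax,ss·e^(−kτ) ≈ 8.661 × 0.1717 ≈ 1.487 mcg/mL.
Trough 1.5 mcg/mL vs MEC 1 mcg/mL: adequate.

1.5 mcg/mL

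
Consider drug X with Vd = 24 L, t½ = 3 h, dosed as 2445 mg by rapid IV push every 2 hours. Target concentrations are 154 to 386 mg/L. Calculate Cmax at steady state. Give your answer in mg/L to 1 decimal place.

k = ln2/t½ = ln2/3 ≈ 0.231049 h⁻¹; fraction remaining f = e^(−kτ) = e^(−0.231049×2) ≈ 0.6300.
Accumulation ratio R = 1/(1 − f) ≈ 1/0.3700 ≈ 2.7027.
Each bolus raises the concentration by D/Vd = 2445/24 ≈ 101.875 mg/L.
Cmax,ss = C₀/(1 − f) ≈ 101.875/0.3700 ≈ 275.338 mg/L.
Peak 275.3 mg/L vs MTC 386 mg/L: below toxic threshold.

275.3 mg/L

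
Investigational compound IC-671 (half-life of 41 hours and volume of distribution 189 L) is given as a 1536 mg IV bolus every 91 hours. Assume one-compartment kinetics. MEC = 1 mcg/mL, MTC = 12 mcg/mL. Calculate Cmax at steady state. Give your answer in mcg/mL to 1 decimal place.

Over one 91-h interval, 91/41 ≈ 2.2195 half-lives elapse, leaving f ≈ 0.2147 of each dose.
At steady state, accumulation factor R = 1/(1 − e^(−kτ)) ≈ 1.2734.
Each bolus raises the concentration by D/Vd = 1536/189 ≈ 8.127 mcg/mL.
Cmax,ss = C₀/(1 − f) ≈ 8.127/0.7853 ≈ 10.349 mcg/mL.
Peak 10.3 mcg/mL vs MTC 12 mcg/mL: below toxic threshold.

10.3 mcg/mL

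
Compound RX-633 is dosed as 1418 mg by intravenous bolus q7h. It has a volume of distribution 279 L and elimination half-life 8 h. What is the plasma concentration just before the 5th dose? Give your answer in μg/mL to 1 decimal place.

5.6 μg/mL

f = (1/2)^(τ/t½) = (1/2)^(7/8) ≈ 0.5453.
C₀ = D/Vd = 1418/279 ≈ 5.082 μg/mL.
Before the 5th dose, 4 doses have been given. Superposition: Cmin = C₀·(f + f² + … + f^4).
≈ 5.082 × (0.5453 + 0.2974 + 0.1621 + 0.0884) ≈ 5.082 × 1.0932 ≈ 5.556 μg/mL.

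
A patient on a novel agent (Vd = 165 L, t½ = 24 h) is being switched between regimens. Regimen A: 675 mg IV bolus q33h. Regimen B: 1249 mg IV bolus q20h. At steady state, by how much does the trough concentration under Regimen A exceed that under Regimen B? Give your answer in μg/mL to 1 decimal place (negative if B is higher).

-7.1 μg/mL

Regimen A: f = (1/2)^(33/24) ≈ 0.3856; Cmin,ss = (675/165)·f/(1−f) ≈ 2.567 μg/mL.
Regimen B: f = (1/2)^(20/24) ≈ 0.5612; Cmin,ss = (1249/165)·f/(1−f) ≈ 9.681 μg/mL.
Difference ≈ 2.567 − 9.681 ≈ -7.114 μg/mL.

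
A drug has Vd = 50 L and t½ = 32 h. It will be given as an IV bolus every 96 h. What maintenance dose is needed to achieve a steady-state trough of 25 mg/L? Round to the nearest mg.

τ/t½ = 96/32 ≈ 3, so f = (1/2)^(96/32) ≈ 0.125000.
Cmin,ss = (D/Vd)·f/(1−f), so D = Cmin,ss·Vd·(1−f)/f.
D = 25 × 50 × (1−f)/f ≈ 25 × 50 × 7.00000 ≈ 8750.00 mg.

8750 mg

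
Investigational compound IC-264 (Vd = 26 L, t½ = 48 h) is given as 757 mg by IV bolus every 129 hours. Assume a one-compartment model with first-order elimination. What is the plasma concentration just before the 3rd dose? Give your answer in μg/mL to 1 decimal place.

5.2 μg/mL

f = (1/2)^(τ/t½) = (1/2)^(129/48) ≈ 0.1552.
C₀ = D/Vd = 757/26 ≈ 29.115 μg/mL.
Before the 3rd dose, 2 doses have been given. Superposition: Cmin = C₀·(f + f²).
≈ 29.115 × (0.1552 + 0.0241) ≈ 29.115 × 0.1793 ≈ 5.220 μg/mL.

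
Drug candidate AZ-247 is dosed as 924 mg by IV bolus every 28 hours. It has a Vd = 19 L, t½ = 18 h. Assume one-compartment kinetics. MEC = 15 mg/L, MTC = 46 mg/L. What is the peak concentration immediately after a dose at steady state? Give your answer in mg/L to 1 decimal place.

73.7 mg/L

τ/t½ = 28/18 ≈ 1.5556, so fraction remaining f = (1/2)^(28/18) ≈ 0.3402.
Accumulation ratio R = 1/(1 − f) ≈ 1/0.6598 ≈ 1.5156.
Single-dose peak C₀ = D/Vd = 924/19 ≈ 48.632 mg/L.
Steady-state peak Cmax,ss = C₀·R ≈ 48.632 × 1.5156 ≈ 73.707 mg/L.
Peak 73.7 mg/L vs MTC 46 mg/L: exceeds toxic threshold.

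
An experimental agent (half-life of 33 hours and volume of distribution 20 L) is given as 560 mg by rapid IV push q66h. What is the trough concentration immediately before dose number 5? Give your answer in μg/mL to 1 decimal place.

f = (1/2)^(τ/t½) = (1/2)^(66/33) ≈ 0.2500.
C₀ = D/Vd = 560/20 ≈ 28.000 μg/mL.
Before the 5th dose, 4 doses have been given. Superposition: Cmin = C₀·(f + f² + … + f^4).
≈ 28.000 × (0.2500 + 0.0625 + 0.0156 + 0.0039) ≈ 28.000 × 0.3320 ≈ 9.296 μg/mL.

9.3 μg/mL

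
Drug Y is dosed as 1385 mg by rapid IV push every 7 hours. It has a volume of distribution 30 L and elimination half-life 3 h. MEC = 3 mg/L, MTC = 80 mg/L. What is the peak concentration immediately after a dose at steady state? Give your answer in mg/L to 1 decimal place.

Over one 7-h interval, 7/3 ≈ 2.3333 half-lives elapse, leaving f ≈ 0.1984 of each dose.
Accumulation ratio R = 1/(1 − f) ≈ 1/0.8016 ≈ 1.2475.
Single-dose peak C₀ = D/Vd = 1385/30 ≈ 46.167 mg/L.
Cmax,ss = C₀/(1 − f) ≈ 46.167/0.8016 ≈ 57.594 mg/L.
Peak 57.6 mg/L vs MTC 80 mg/L: below toxic threshold.

57.6 mg/L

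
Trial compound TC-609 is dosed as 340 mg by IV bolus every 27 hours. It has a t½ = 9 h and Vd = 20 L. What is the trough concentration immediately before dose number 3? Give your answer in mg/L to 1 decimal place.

f = (1/2)^(τ/t½) = (1/2)^(27/9) ≈ 0.1250.
C₀ = D/Vd = 340/20 ≈ 17.000 mg/L.
Before the 3rd dose, 2 doses have been given. Superposition: Cmin = C₀·(f + f²).
≈ 17.000 × (0.1250 + 0.0156) ≈ 17.000 × 0.1406 ≈ 2.390 mg/L.

2.4 mg/L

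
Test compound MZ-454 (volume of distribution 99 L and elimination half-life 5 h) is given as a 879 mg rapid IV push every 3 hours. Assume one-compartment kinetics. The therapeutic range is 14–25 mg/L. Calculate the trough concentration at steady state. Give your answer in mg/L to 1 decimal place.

τ/t½ = 3/5 ≈ 0.6, so fraction remaining f = (1/2)^(3/5) ≈ 0.6598.
Each bolus raises the concentration by D/Vd = 879/99 ≈ 8.879 mg/L.
Steady-state trough Cmin,ss = C₀·f/(1−f) ≈ 8.879 × 0.6598/0.3402 ≈ 17.220 mg/L.
Trough 17.2 mg/L vs MEC 14 mg/L: adequate.

17.2 mg/L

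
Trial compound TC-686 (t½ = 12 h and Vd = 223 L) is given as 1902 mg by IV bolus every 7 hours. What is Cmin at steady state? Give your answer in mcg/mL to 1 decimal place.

Over one 7-h interval, 7/12 ≈ 0.58333 half-lives elapse, leaving f ≈ 0.6674 of each dose.
At steady state, accumulation factor R = 1/(1 − e^(−kτ)) ≈ 3.0066.
Single-dose peak C₀ = D/Vd = 1902/223 ≈ 8.529 mcg/mL.
Steady-state peak Cmax,ss = C₀·R ≈ 8.529 × 3.0066 ≈ 25.643 mcg/mL.
One interval later, Cmin,ss = Cmax,ss·e^(−kτ) ≈ 25.643 × 0.6674 ≈ 17.114 mcg/mL.

17.1 mcg/mL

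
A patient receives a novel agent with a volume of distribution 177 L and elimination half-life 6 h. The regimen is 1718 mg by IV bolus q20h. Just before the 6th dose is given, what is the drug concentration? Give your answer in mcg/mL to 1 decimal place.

f = (1/2)^(τ/t½) = (1/2)^(20/6) ≈ 0.0992.
C₀ = D/Vd = 1718/177 ≈ 9.706 mcg/mL.
Before the 6th dose, 5 doses have been given. Superposition: Cmin = C₀·(f + f² + … + f^5).
≈ 9.706 × (0.0992 + 0.0098 + 0.0010 + 0.0001 + 0.0000) ≈ 9.706 × 0.1101 ≈ 1.069 mcg/mL.

1.1 mcg/mL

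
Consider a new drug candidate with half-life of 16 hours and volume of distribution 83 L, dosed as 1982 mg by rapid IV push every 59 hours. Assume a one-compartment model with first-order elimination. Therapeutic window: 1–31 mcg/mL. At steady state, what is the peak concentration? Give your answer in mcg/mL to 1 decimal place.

τ/t½ = 59/16 ≈ 3.6875, so fraction remaining f = (1/2)^(59/16) ≈ 0.0776.
Accumulation ratio R = 1/(1 − f) ≈ 1/0.9224 ≈ 1.0841.
Each bolus raises the concentration by D/Vd = 1982/83 ≈ 23.880 mcg/mL.
Steady-state peak Cmax,ss = C₀·R ≈ 23.880 × 1.0841 ≈ 25.888 mcg/mL.
Peak 25.9 mcg/mL vs MTC 31 mcg/mL: below toxic threshold.

25.9 mcg/mL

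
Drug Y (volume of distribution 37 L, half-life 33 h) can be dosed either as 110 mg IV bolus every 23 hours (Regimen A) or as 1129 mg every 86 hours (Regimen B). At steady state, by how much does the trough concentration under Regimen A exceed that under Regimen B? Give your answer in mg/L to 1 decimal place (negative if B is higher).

Regimen A: f = (1/2)^(23/33) ≈ 0.6169; Cmin,ss = (110/37)·f/(1−f) ≈ 4.787 mg/L.
Regimen B: f = (1/2)^(86/33) ≈ 0.1642; Cmin,ss = (1129/37)·f/(1−f) ≈ 5.995 mg/L.
Difference ≈ 4.787 − 5.995 ≈ -1.208 mg/L.

-1.2 mg/L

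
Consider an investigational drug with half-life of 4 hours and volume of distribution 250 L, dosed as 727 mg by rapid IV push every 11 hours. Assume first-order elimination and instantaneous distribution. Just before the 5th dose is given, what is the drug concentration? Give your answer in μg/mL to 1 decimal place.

f = (1/2)^(τ/t½) = (1/2)^(11/4) ≈ 0.1487.
C₀ = D/Vd = 727/250 ≈ 2.908 μg/mL.
Before the 5th dose, 4 doses have been given. Superposition: Cmin = C₀·(f + f² + … + f^4).
≈ 2.908 × (0.1487 + 0.0221 + 0.0033 + 0.0005) ≈ 2.908 × 0.1746 ≈ 0.508 μg/mL.

0.5 μg/mL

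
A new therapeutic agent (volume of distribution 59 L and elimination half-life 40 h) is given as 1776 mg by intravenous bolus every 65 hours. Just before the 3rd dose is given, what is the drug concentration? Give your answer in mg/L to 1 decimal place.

12.9 mg/L

f = (1/2)^(τ/t½) = (1/2)^(65/40) ≈ 0.3242.
C₀ = D/Vd = 1776/59 ≈ 30.102 mg/L.
Before the 3rd dose, 2 doses have been given. Superposition: Cmin = C₀·(f + f²).
≈ 30.102 × (0.3242 + 0.1051) ≈ 30.102 × 0.4293 ≈ 12.923 mg/L.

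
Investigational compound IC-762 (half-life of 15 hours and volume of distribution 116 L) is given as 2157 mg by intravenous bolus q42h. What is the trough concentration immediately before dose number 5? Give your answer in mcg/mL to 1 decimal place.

3.1 mcg/mL

f = (1/2)^(τ/t½) = (1/2)^(42/15) ≈ 0.1436.
C₀ = D/Vd = 2157/116 ≈ 18.595 mcg/mL.
Before the 5th dose, 4 doses have been given. Superposition: Cmin = C₀·(f + f² + … + f^4).
≈ 18.595 × (0.1436 + 0.0206 + 0.0030 + 0.0004) ≈ 18.595 × 0.1676 ≈ 3.117 mcg/mL.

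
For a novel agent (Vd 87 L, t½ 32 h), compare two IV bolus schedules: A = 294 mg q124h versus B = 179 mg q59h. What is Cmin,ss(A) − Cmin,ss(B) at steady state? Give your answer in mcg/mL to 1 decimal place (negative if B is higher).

Regimen A: f = (1/2)^(124/32) ≈ 0.0682; Cmin,ss = (294/87)·f/(1−f) ≈ 0.247 mcg/mL.
Regimen B: f = (1/2)^(59/32) ≈ 0.2786; Cmin,ss = (179/87)·f/(1−f) ≈ 0.795 mcg/mL.
Difference ≈ 0.247 − 0.795 ≈ -0.548 mcg/mL.

-0.5 mcg/mL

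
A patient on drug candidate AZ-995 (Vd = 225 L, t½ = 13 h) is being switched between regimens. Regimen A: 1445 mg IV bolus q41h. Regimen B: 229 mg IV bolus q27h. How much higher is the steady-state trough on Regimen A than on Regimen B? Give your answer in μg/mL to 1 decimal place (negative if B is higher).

0.5 μg/mL

Regimen A: f = (1/2)^(41/13) ≈ 0.1124; Cmin,ss = (1445/225)·f/(1−f) ≈ 0.813 μg/mL.
Regimen B: f = (1/2)^(27/13) ≈ 0.2370; Cmin,ss = (229/225)·f/(1−f) ≈ 0.316 μg/mL.
Difference ≈ 0.813 − 0.316 ≈ 0.497 μg/mL.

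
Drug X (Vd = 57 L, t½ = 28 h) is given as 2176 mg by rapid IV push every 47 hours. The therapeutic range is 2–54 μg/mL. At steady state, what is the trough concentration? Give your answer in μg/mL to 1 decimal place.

17.3 μg/mL

τ/t½ = 47/28 ≈ 1.6786, so fraction remaining f = (1/2)^(47/28) ≈ 0.3124.
Single-dose peak C₀ = D/Vd = 2176/57 ≈ 38.175 μg/mL.
Steady-state trough Cmin,ss = C₀·f/(1−f) ≈ 38.175 × 0.3124/0.6876 ≈ 17.344 μg/mL.
Trough 17.3 μg/mL vs MEC 2 μg/mL: adequate.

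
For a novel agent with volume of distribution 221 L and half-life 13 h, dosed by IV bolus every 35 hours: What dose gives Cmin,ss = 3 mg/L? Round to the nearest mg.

τ/t½ = 35/13 ≈ 2.6923, so f = (1/2)^(35/13) ≈ 0.154716.
Cmin,ss = (D/Vd)·f/(1−f), so D = Cmin,ss·Vd·(1−f)/f.
D = 3 × 221 × (1−f)/f ≈ 3 × 221 × 5.46346 ≈ 3622.27 mg.

3622 mg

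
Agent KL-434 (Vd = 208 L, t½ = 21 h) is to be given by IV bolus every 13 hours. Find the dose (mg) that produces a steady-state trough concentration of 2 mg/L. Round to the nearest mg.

223 mg

τ/t½ = 13/21 ≈ 0.61905, so f = (1/2)^(13/21) ≈ 0.651101.
Cmin,ss = (D/Vd)·f/(1−f), so D = Cmin,ss·Vd·(1−f)/f.
D = 2 × 208 × (1−f)/f ≈ 2 × 208 × 0.53586 ≈ 222.92 mg.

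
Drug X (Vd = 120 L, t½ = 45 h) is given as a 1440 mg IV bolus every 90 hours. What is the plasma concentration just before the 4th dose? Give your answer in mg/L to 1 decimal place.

3.9 mg/L

f = (1/2)^(τ/t½) = (1/2)^(90/45) ≈ 0.2500.
C₀ = D/Vd = 1440/120 ≈ 12.000 mg/L.
Before the 4th dose, 3 doses have been given. Superposition: Cmin = C₀·(f + f² + … + f^3).
≈ 12.000 × (0.2500 + 0.0625 + 0.0156) ≈ 12.000 × 0.3281 ≈ 3.937 mg/L.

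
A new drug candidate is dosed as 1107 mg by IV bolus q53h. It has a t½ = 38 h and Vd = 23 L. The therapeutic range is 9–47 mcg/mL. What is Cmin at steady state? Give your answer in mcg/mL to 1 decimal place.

29.5 mcg/mL

Over one 53-h interval, 53/38 ≈ 1.3947 half-lives elapse, leaving f ≈ 0.3803 of each dose.
Each bolus raises the concentration by D/Vd = 1107/23 ≈ 48.130 mcg/mL.
Steady-state trough Cmin,ss = C₀·f/(1−f) ≈ 48.130 × 0.3803/0.6197 ≈ 29.537 mcg/mL.
Trough 29.5 mcg/mL vs MEC 9 mcg/mL: adequate.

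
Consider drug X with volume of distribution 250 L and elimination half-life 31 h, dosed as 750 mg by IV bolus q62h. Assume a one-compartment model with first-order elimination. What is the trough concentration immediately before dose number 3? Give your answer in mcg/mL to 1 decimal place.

0.9 mcg/mL

f = (1/2)^(τ/t½) = (1/2)^(62/31) ≈ 0.2500.
C₀ = D/Vd = 750/250 ≈ 3.000 mcg/mL.
Before the 3rd dose, 2 doses have been given. Superposition: Cmin = C₀·(f + f²).
≈ 3.000 × (0.2500 + 0.0625) ≈ 3.000 × 0.3125 ≈ 0.938 mcg/mL.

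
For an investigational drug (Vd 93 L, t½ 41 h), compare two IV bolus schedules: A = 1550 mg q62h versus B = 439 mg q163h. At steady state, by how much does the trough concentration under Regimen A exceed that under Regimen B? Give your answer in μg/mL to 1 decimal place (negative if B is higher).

Regimen A: f = (1/2)^(62/41) ≈ 0.3506; Cmin,ss = (1550/93)·f/(1−f) ≈ 8.998 μg/mL.
Regimen B: f = (1/2)^(163/41) ≈ 0.0636; Cmin,ss = (439/93)·f/(1−f) ≈ 0.321 μg/mL.
Difference ≈ 8.998 − 0.321 ≈ 8.677 μg/mL.

8.7 μg/mL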